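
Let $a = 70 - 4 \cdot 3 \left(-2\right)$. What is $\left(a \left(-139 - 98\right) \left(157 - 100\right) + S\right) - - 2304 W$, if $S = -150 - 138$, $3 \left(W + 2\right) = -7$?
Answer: $-1280118$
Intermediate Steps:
$W = - \frac{13}{3}$ ($W = -2 + \frac{1}{3} \left(-7\right) = -2 - \frac{7}{3} = - \frac{13}{3} \approx -4.3333$)
$S = -288$
$a = 94$ ($a = 70 - 12 \left(-2\right) = 70 - -24 = 70 + 24 = 94$)
$\left(a \left(-139 - 98\right) \left(157 - 100\right) + S\right) - - 2304 W = \left(94 \left(-139 - 98\right) \left(157 - 100\right) - 288\right) - \left(-2304\right) \left(- \frac{13}{3}\right) = \left(94 \left(\left(-237\right) 57\right) - 288\right) - 9984 = \left(94 \left(-13509\right) - 288\right) - 9984 = \left(-1269846 - 288\right) - 9984 = -1270134 - 9984 = -1280118$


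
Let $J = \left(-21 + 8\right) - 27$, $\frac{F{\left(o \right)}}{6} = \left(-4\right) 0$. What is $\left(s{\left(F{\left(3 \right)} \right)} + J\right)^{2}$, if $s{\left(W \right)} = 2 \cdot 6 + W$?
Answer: $784$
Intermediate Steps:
$F{\left(o \right)} = 0$ ($F{\left(o \right)} = 6 \left(\left(-4\right) 0\right) = 6 \cdot 0 = 0$)
$s{\left(W \right)} = 12 + W$
$J = -40$ ($J = -13 - 27 = -40$)
$\left(s{\left(F{\left(3 \right)} \right)} + J\right)^{2} = \left(\left(12 + 0\right) - 40\right)^{2} = \left(12 - 40\right)^{2} = \left(-28\right)^{2} = 784$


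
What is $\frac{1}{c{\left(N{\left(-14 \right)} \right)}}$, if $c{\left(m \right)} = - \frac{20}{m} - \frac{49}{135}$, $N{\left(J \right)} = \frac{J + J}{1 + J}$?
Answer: $- \frac{945}{9118} \approx -0.10364$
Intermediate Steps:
$N{\left(J \right)} = \frac{2 J}{1 + J}$
$c{\left(m \right)} = - \frac{49}{135} - \frac{20}{m}$ ($c{\left(m \right)} = - \frac{20}{m} - \frac{49}{135} = - \frac{49}{135} - \frac{20}{m}$)
$\frac{1}{c{\left(N{\left(-14 \right)} \right)}} = \frac{1}{- \frac{49}{135} - \frac{20}{2 \left(-14\right) \frac{1}{1 - 14}}} = \frac{1}{- \frac{49}{135} - \frac{20}{2 \left(-14\right) \frac{1}{-13}}} = \frac{1}{- \frac{49}{135} - \frac{20}{2 \left(-14\right) \left(- \frac{1}{13}\right)}} = \frac{1}{- \frac{49}{135} - \frac{20}{\frac{28}{13}}} = \frac{1}{- \frac{49}{135} - \frac{65}{7}} = \frac{1}{- \frac{9118}{945}} = - \frac{945}{9118}$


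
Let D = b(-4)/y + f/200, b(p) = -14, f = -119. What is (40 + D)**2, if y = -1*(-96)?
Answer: 2219446321/1440000 ≈ 1541.3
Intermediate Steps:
y = 96
D = -889/1200 (D = -14/96 - 119/200 = -14*1/96 - 119*1/200 = -7/48 - 119/200 = -889/1200 ≈ -0.74083)
(40 + D)**2 = (40 - 889/1200)**2 = (47111/1200)**2 = 2219446321/1440000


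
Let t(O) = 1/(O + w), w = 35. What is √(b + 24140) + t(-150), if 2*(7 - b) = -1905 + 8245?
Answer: -1/115 + √20977 ≈ 144.83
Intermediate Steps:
b = -3163 (b = 7 - (-1905 + 8245)/2 = 7 - ½*6340 = 7 - 3170 = -3163)
t(O) = 1/(35 + O) (t(O) = 1/(O + 35) = 1/(35 + O))
√(b + 24140) + t(-150) = √(-3163 + 24140) + 1/(35 - 150) = √20977 + 1/(-115) = √20977 - 1/115 = -1/115 + √20977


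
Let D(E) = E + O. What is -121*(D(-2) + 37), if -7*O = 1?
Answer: -29524/7 ≈ -4217.7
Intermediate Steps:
O = -⅐ (O = -⅐*1 = -⅐ ≈ -0.14286)
D(E) = -⅐ + E (D(E) = E - ⅐ = -⅐ + E)
-121*(D(-2) + 37) = -121*((-⅐ - 2) + 37) = -121*(-15/7 + 37) = -121*244/7 = -29524/7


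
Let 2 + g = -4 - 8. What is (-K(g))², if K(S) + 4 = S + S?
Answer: 1024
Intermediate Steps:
g = -14 (g = -2 + (-4 - 8) = -2 - 12 = -14)
K(S) = -4 + 2*S (K(S) = -4 + (S + S) = -4 + 2*S)
(-K(g))² = (-(-4 + 2*(-14)))² = (-(-4 - 28))² = (-1*(-32))² = 32² = 1024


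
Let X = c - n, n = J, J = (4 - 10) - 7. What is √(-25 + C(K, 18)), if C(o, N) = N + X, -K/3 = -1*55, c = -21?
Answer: I*√15 ≈ 3.873*I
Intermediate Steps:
J = -13 (J = -6 - 7 = -13)
n = -13
X = -8 (X = -21 - 1*(-13) = -21 + 13 = -8)
K = 165 (K = -(-3)*55 = -3*(-55) = 165)
C(o, N) = -8 + N (C(o, N) = N - 8 = -8 + N)
√(-25 + C(K, 18)) = √(-25 + (-8 + 18)) = √(-25 + 10) = √(-15) = I*√15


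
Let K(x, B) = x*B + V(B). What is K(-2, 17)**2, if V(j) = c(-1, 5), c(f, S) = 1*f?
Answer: 1225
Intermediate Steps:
c(f, S) = f
V(j) = -1
K(x, B) = -1 + B*x (K(x, B) = x*B - 1 = B*x - 1 = -1 + B*x)
K(-2, 17)**2 = (-1 + 17*(-2))**2 = (-1 - 34)**2 = (-35)**2 = 1225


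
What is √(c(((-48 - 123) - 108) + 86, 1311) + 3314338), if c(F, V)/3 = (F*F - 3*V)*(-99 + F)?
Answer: I*√25870478 ≈ 5086.3*I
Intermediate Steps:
c(F, V) = 3*(-99 + F)*(F² - 3*V) (c(F, V) = 3*((F*F - 3*V)*(-99 + F)) = 3*((F² - 3*V)*(-99 + F)) = 3*((-99 + F)*(F² - 3*V)) = 3*(-99 + F)*(F² - 3*V))
√(c(((-48 - 123) - 108) + 86, 1311) + 3314338) = √((-297*(((-48 - 123) - 108) + 86)² + 3*(((-48 - 123) - 108) + 86)³ + 891*1311 - 9*(((-48 - 123) - 108) + 86)*1311) + 3314338) = √((-297*((-171 - 108) + 86)² + 3*((-171 - 108) + 86)³ + 1168101 - 9*((-171 - 108) + 86)*1311) + 3314338) = √((-297*(-279 + 86)² + 3*(-279 + 86)³ + 1168101 - 9*(-279 + 86)*1311) + 3314338) = √((-297*(-193)² + 3*(-193)³ + 1168101 - 9*(-193)*1311) + 3314338) = √((-297*37249 + 3*(-7189057) + 1168101 + 2277207) + 3314338) = √((-11062953 - 21567171 + 1168101 + 2277207) + 3314338) = √(-29184816 + 3314338) = √(-25870478) = I*√25870478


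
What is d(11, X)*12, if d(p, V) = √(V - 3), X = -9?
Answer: 24*I*√3 ≈ 41.569*I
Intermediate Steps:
d(p, V) = √(-3 + V)
d(11, X)*12 = √(-3 - 9)*12 = √(-12)*12 = (2*I*√3)*12 = 24*I*√3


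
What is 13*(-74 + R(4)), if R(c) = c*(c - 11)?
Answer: -1326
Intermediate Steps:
R(c) = c*(-11 + c)
13*(-74 + R(4)) = 13*(-74 + 4*(-11 + 4)) = 13*(-74 + 4*(-7)) = 13*(-74 - 28) = 13*(-102) = -1326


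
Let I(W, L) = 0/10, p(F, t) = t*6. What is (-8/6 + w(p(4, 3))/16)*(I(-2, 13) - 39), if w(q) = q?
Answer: 65/8 ≈ 8.1250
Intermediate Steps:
p(F, t) = 6*t
I(W, L) = 0 (I(W, L) = 0*(⅒) = 0)
(-8/6 + w(p(4, 3))/16)*(I(-2, 13) - 39) = (-8/6 + (6*3)/16)*(0 - 39) = (-8*⅙ + 18*(1/16))*(-39) = (-4/3 + 9/8)*(-39) = -5/24*(-39) = 65/8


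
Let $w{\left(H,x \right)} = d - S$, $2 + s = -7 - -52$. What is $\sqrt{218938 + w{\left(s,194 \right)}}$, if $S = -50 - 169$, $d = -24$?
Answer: $\sqrt{219133} \approx 468.12$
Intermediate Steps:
$S = -219$
$s = 43$ ($s = -2 - -45 = -2 + \left(-7 + 52\right) = -2 + 45 = 43$)
$w{\left(H,x \right)} = 195$ ($w{\left(H,x \right)} = -24 - -219 = -24 + 219 = 195$)
$\sqrt{218938 + w{\left(s,194 \right)}} = \sqrt{218938 + 195} = \sqrt{219133}$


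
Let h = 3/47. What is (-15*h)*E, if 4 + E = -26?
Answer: 1350/47 ≈ 28.723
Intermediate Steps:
E = -30 (E = -4 - 26 = -30)
h = 3/47 (h = 3*(1/47) = 3/47 ≈ 0.063830)
(-15*h)*E = -15*3/47*(-30) = -45/47*(-30) = 1350/47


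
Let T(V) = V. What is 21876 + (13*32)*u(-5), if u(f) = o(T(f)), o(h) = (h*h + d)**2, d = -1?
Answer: 261492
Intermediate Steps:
o(h) = (-1 + h**2)**2 (o(h) = (h*h - 1)**2 = (h**2 - 1)**2 = (-1 + h**2)**2)
u(f) = (-1 + f**2)**2
21876 + (13*32)*u(-5) = 21876 + (13*32)*(-1 + (-5)**2)**2 = 21876 + 416*(-1 + 25)**2 = 21876 + 416*24**2 = 21876 + 416*576 = 21876 + 239616 = 261492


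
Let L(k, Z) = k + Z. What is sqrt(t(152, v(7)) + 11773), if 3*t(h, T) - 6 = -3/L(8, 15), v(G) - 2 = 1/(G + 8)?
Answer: 2*sqrt(1557238)/23 ≈ 108.51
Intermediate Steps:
L(k, Z) = Z + k
v(G) = 2 + 1/(8 + G) (v(G) = 2 + 1/(G + 8) = 2 + 1/(8 + G))
t(h, T) = 45/23 (t(h, T) = 2 + (-3/(15 + 8))/3 = 2 + (-3/23)/3 = 2 + (-3*1/23)/3 = 2 + (1/3)*(-3/23) = 2 - 1/23 = 45/23)
sqrt(t(152, v(7)) + 11773) = sqrt(45/23 + 11773) = sqrt(270824/23) = 2*sqrt(1557238)/23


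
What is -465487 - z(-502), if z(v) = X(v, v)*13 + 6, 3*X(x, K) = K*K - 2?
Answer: -4672505/3 ≈ -1.5575e+6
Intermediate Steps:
X(x, K) = -⅔ + K²/3 (X(x, K) = (K*K - 2)/3 = (K² - 2)/3 = (-2 + K²)/3 = -⅔ + K²/3)
z(v) = -8/3 + 13*v²/3 (z(v) = (-⅔ + v²/3)*13 + 6 = (-26/3 + 13*v²/3) + 6 = -8/3 + 13*v²/3)
-465487 - z(-502) = -465487 - (-8/3 + (13/3)*(-502)²) = -465487 - (-8/3 + (13/3)*252004) = -465487 - (-8/3 + 3276052/3) = -465487 - 1*3276044/3 = -465487 - 3276044/3 = -4672505/3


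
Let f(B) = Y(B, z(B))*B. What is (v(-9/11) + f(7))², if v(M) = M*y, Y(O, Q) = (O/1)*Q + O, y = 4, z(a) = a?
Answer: 18284176/121 ≈ 1.5111e+5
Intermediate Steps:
Y(O, Q) = O + O*Q (Y(O, Q) = (O*1)*Q + O = O*Q + O = O + O*Q)
f(B) = B²*(1 + B) (f(B) = (B*(1 + B))*B = B²*(1 + B))
v(M) = 4*M (v(M) = M*4 = 4*M)
(v(-9/11) + f(7))² = (4*(-9/11) + 7²*(1 + 7))² = (4*(-9*1/11) + 49*8)² = (4*(-9/11) + 392)² = (-36/11 + 392)² = (4276/11)² = 18284176/121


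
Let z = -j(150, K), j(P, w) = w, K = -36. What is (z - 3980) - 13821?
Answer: -17765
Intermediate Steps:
z = 36 (z = -1*(-36) = 36)
(z - 3980) - 13821 = (36 - 3980) - 13821 = -3944 - 13821 = -17765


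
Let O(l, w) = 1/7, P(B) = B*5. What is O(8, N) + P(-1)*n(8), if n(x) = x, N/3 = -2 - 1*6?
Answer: -279/7 ≈ -39.857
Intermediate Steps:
P(B) = 5*B
N = -24 (N = 3*(-2 - 1*6) = 3*(-2 - 6) = 3*(-8) = -24)
O(l, w) = ⅐
O(8, N) + P(-1)*n(8) = ⅐ + (5*(-1))*8 = ⅐ - 5*8 = ⅐ - 40 = -279/7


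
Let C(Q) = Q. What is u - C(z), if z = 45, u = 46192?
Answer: 46147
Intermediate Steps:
u - C(z) = 46192 - 1*45 = 46192 - 45 = 46147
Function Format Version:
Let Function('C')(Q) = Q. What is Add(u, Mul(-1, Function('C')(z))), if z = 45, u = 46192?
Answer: 46147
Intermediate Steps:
Add(u, Mul(-1, Function('C')(z))) = Add(46192, Mul(-1, 45)) = Add(46192, -45) = 46147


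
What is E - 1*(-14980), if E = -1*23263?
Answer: -8283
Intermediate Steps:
E = -23263
E - 1*(-14980) = -23263 - 1*(-14980) = -23263 + 14980 = -8283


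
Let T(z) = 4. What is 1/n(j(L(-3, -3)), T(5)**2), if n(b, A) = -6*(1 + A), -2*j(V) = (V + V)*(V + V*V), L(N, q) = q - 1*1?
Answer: -1/102 ≈ -0.0098039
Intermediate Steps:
L(N, q) = -1 + q (L(N, q) = q - 1 = -1 + q)
j(V) = -V*(V + V**2) (j(V) = -(V + V)*(V + V*V)/2 = -2*V*(V + V**2)/2 = -V*(V + V**2))
n(b, A) = -6 - 6*A
1/n(j(L(-3, -3)), T(5)**2) = 1/(-6 - 6*4**2) = 1/(-6 - 6*16) = 1/(-6 - 96) = 1/(-102) = -1/102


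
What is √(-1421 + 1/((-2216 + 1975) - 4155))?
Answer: I*√6865141983/2198 ≈ 37.696*I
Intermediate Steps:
√(-1421 + 1/((-2216 + 1975) - 4155)) = √(-1421 + 1/(-241 - 4155)) = √(-1421 + 1/(-4396)) = √(-1421 - 1/4396) = √(-6246717/4396) = I*√6865141983/2198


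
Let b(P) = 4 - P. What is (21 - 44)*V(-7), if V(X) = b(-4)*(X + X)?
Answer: 2576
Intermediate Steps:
V(X) = 16*X (V(X) = (4 - 1*(-4))*(X + X) = (4 + 4)*(2*X) = 8*(2*X) = 16*X)
(21 - 44)*V(-7) = (21 - 44)*(16*(-7)) = -23*(-112) = 2576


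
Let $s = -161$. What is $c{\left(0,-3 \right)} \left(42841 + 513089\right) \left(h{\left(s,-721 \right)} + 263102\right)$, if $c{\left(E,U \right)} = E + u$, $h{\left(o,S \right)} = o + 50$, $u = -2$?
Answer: $-292409173260$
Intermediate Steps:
$h{\left(o,S \right)} = 50 + o$
$c{\left(E,U \right)} = -2 + E$ ($c{\left(E,U \right)} = E - 2 = -2 + E$)
$c{\left(0,-3 \right)} \left(42841 + 513089\right) \left(h{\left(s,-721 \right)} + 263102\right) = \left(-2 + 0\right) \left(42841 + 513089\right) \left(\left(50 - 161\right) + 263102\right) = - 2 \cdot 555930 \left(-111 + 263102\right) = - 2 \cdot 555930 \cdot 262991 = \left(-2\right) 146204586630 = -292409173260$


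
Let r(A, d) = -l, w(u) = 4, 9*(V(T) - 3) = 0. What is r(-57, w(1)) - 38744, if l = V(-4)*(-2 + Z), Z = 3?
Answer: -38747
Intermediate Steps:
V(T) = 3 (V(T) = 3 + (1/9)*0 = 3 + 0 = 3)
l = 3 (l = 3*(-2 + 3) = 3*1 = 3)
r(A, d) = -3 (r(A, d) = -1*3 = -3)
r(-57, w(1)) - 38744 = -3 - 38744 = -38747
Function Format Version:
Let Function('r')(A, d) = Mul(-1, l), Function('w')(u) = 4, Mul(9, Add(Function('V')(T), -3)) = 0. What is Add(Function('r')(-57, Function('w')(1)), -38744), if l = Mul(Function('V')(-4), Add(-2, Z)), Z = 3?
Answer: -38747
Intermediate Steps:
Function('V')(T) = 3 (Function('V')(T) = Add(3, Mul(Rational(1, 9), 0)) = Add(3, 0) = 3)
l = 3 (l = Mul(3, Add(-2, 3)) = Mul(3, 1) = 3)
Function('r')(A, d) = -3 (Function('r')(A, d) = Mul(-1, 3) = -3)
Add(Function('r')(-57, Function('w')(1)), -38744) = Add(-3, -38744) = -38747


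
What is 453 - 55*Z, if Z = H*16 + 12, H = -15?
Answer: 12993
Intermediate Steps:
Z = -228 (Z = -15*16 + 12 = -240 + 12 = -228)
453 - 55*Z = 453 - 55*(-228) = 453 + 12540 = 12993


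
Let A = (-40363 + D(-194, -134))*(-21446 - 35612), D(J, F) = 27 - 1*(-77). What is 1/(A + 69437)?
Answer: 1/2297167459 ≈ 4.3532e-10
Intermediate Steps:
D(J, F) = 104 (D(J, F) = 27 + 77 = 104)
A = 2297098022 (A = (-40363 + 104)*(-21446 - 35612) = -40259*(-57058) = 2297098022)
1/(A + 69437) = 1/(2297098022 + 69437) = 1/2297167459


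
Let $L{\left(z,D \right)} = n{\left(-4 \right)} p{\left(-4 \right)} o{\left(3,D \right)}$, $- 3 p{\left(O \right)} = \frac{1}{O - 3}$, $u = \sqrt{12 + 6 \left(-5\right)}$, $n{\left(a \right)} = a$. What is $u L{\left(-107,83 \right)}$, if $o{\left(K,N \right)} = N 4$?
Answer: $- \frac{1328 i \sqrt{2}}{7} \approx - 268.3 i$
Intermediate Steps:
$u = 3 i \sqrt{2}$ ($u = \sqrt{12 - 30} = \sqrt{-18} = 3 i \sqrt{2} \approx 4.2426 i$)
$o{\left(K,N \right)} = 4 N$
$p{\left(O \right)} = - \frac{1}{3 \left(-3 + O\right)}$ ($p{\left(O \right)} = - \frac{1}{3 \left(O - 3\right)} = - \frac{1}{3 \left(-3 + O\right)}$)
$L{\left(z,D \right)} = - \frac{16 D}{21}$ ($L{\left(z,D \right)} = - 4 \left(- \frac{1}{-9 + 3 \left(-4\right)}\right) 4 D = - 4 \left(- \frac{1}{-9 - 12}\right) 4 D = - 4 \left(- \frac{1}{-21}\right) 4 D = - 4 \left(\left(-1\right) \left(- \frac{1}{21}\right)\right) 4 D = \left(-4\right) \frac{1}{21} \cdot 4 D = - \frac{4 \cdot 4 D}{21} = - \frac{16 D}{21}$)
$u L{\left(-107,83 \right)} = 3 i \sqrt{2} \left(\left(- \frac{16}{21}\right) 83\right) = 3 i \sqrt{2} \left(- \frac{1328}{21}\right) = - \frac{1328 i \sqrt{2}}{7}$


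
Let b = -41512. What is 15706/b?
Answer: -7853/20756 ≈ -0.37835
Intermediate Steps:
15706/b = 15706/(-41512) = 15706*(-1/41512) = -7853/20756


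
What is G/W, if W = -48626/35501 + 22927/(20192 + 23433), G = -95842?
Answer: 148433488482250/1307377823 ≈ 1.1354e+5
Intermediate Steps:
W = -1307377823/1548731125 (W = -48626*1/35501 + 22927/43625 = -48626/35501 + 22927*(1/43625) = -48626/35501 + 22927/43625 = -1307377823/1548731125 ≈ -0.84416)
G/W = -95842/(-1307377823/1548731125) = -95842*(-1548731125/1307377823) = 148433488482250/1307377823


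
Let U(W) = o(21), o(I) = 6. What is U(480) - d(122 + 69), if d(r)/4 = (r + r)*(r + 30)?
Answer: -337682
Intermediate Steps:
U(W) = 6
d(r) = 8*r*(30 + r) (d(r) = 4*((r + r)*(r + 30)) = 4*((2*r)*(30 + r)) = 4*(2*r*(30 + r)) = 8*r*(30 + r))
U(480) - d(122 + 69) = 6 - 8*(122 + 69)*(30 + (122 + 69)) = 6 - 8*191*(30 + 191) = 6 - 8*191*221 = 6 - 1*337688 = 6 - 337688 = -337682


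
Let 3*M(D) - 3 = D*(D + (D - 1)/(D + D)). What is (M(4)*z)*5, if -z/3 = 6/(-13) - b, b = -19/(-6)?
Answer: 58015/156 ≈ 371.89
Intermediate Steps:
b = 19/6 (b = -19*(-⅙) = 19/6 ≈ 3.1667)
z = 283/26 (z = -3*(6/(-13) - 1*19/6) = -3*(6*(-1/13) - 19/6) = -3*(-6/13 - 19/6) = -3*(-283/78) = 283/26 ≈ 10.885)
M(D) = 1 + D*(D + (-1 + D)/(2*D))/3 (M(D) = 1 + (D*(D + (D - 1)/(D + D)))/3 = 1 + (D*(D + (-1 + D)/((2*D))))/3 = 1 + (D*(D + (-1 + D)*(1/(2*D))))/3 = 1 + (D*(D + (-1 + D)/(2*D)))/3 = 1 + D*(D + (-1 + D)/(2*D))/3)
(M(4)*z)*5 = ((⅚ + (⅓)*4² + (⅙)*4)*(283/26))*5 = ((⅚ + (⅓)*16 + ⅔)*(283/26))*5 = ((⅚ + 16/3 + ⅔)*(283/26))*5 = ((41/6)*(283/26))*5 = (11603/156)*5 = 58015/156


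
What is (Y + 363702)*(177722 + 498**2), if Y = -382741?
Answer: -8105397314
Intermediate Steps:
(Y + 363702)*(177722 + 498**2) = (-382741 + 363702)*(177722 + 498**2) = -19039*(177722 + 248004) = -19039*425726 = -8105397314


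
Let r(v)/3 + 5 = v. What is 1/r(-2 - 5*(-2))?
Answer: ⅑ ≈ 0.11111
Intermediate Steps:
r(v) = -15 + 3*v
1/r(-2 - 5*(-2)) = 1/(-15 + 3*(-2 - 5*(-2))) = 1/(-15 + 3*(-2 + 10)) = 1/(-15 + 3*8) = 1/(-15 + 24) = 1/9 = ⅑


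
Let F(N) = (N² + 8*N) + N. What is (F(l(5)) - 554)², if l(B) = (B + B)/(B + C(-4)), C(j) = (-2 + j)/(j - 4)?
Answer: 80194310596/279841 ≈ 2.8657e+5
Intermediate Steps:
C(j) = (-2 + j)/(-4 + j)
l(B) = 2*B/(¾ + B) (l(B) = (B + B)/(B + (-2 - 4)/(-4 - 4)) = (2*B)/(B - 6/(-8)) = (2*B)/(B - ⅛*(-6)) = (2*B)/(B + ¾) = (2*B)/(¾ + B) = 2*B/(¾ + B))
F(N) = N² + 9*N
(F(l(5)) - 554)² = ((8*5/(3 + 4*5))*(9 + 8*5/(3 + 4*5)) - 554)² = ((8*5/(3 + 20))*(9 + 8*5/(3 + 20)) - 554)² = ((8*5/23)*(9 + 8*5/23) - 554)² = ((8*5*(1/23))*(9 + 8*5*(1/23)) - 554)² = (40*(9 + 40/23)/23 - 554)² = ((40/23)*(247/23) - 554)² = (9880/529 - 554)² = (-283186/529)² = 80194310596/279841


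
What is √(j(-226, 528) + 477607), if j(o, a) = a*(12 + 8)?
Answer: √488167 ≈ 698.69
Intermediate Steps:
j(o, a) = 20*a (j(o, a) = a*20 = 20*a)
√(j(-226, 528) + 477607) = √(20*528 + 477607) = √(10560 + 477607) = √488167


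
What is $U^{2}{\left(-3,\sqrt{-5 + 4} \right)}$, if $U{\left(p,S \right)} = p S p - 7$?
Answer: $\left(7 - 9 i\right)^{2} \approx -32.0 - 126.0 i$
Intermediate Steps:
$U{\left(p,S \right)} = -7 + S p^{2}$ ($U{\left(p,S \right)} = S p p - 7 = S p^{2} - 7 = -7 + S p^{2}$)
$U^{2}{\left(-3,\sqrt{-5 + 4} \right)} = \left(-7 + \sqrt{-5 + 4} \left(-3\right)^{2}\right)^{2} = \left(-7 + \sqrt{-1} \cdot 9\right)^{2} = \left(-7 + i 9\right)^{2} = \left(-7 + 9 i\right)^{2}$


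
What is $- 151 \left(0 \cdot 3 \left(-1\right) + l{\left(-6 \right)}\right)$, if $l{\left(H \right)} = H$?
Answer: $906$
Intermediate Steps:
$- 151 \left(0 \cdot 3 \left(-1\right) + l{\left(-6 \right)}\right) = - 151 \left(0 \cdot 3 \left(-1\right) - 6\right) = - 151 \left(0 \left(-1\right) - 6\right) = - 151 \left(0 - 6\right) = \left(-151\right) \left(-6\right) = 906$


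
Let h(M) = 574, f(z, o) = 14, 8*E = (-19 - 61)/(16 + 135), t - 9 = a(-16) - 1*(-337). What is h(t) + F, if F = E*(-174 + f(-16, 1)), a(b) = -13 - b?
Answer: 88274/151 ≈ 584.60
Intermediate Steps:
t = 349 (t = 9 + ((-13 - 1*(-16)) - 1*(-337)) = 9 + ((-13 + 16) + 337) = 9 + (3 + 337) = 9 + 340 = 349)
E = -10/151 (E = ((-19 - 61)/(16 + 135))/8 = (-80/151)/8 = (-80*1/151)/8 = (1/8)*(-80/151) = -10/151 ≈ -0.066225)
F = 1600/151 (F = -10*(-174 + 14)/151 = -10/151*(-160) = 1600/151 ≈ 10.596)
h(t) + F = 574 + 1600/151 = 88274/151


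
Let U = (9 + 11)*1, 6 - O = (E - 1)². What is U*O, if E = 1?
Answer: 120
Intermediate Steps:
O = 6 (O = 6 - (1 - 1)² = 6 - 1*0² = 6 - 1*0 = 6 + 0 = 6)
U = 20 (U = 20*1 = 20)
U*O = 20*6 = 120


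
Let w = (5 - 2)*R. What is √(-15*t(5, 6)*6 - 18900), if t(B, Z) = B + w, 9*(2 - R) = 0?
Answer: 3*I*√2210 ≈ 141.03*I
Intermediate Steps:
R = 2 (R = 2 - ⅑*0 = 2 + 0 = 2)
w = 6 (w = (5 - 2)*2 = 3*2 = 6)
t(B, Z) = 6 + B (t(B, Z) = B + 6 = 6 + B)
√(-15*t(5, 6)*6 - 18900) = √(-15*(6 + 5)*6 - 18900) = √(-15*11*6 - 18900) = √(-165*6 - 18900) = √(-990 - 18900) = √(-19890) = 3*I*√2210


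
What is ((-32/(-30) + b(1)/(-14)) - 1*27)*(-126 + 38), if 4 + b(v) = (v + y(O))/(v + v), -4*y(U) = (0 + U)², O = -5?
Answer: 470503/210 ≈ 2240.5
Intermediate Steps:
y(U) = -U²/4 (y(U) = -(0 + U)²/4 = -U²/4)
b(v) = -4 + (-25/4 + v)/(2*v) (b(v) = -4 + (v - ¼*(-5)²)/(v + v) = -4 + (v - ¼*25)/((2*v)) = -4 + (v - 25/4)*(1/(2*v)) = -4 + (-25/4 + v)*(1/(2*v)) = -4 + (-25/4 + v)/(2*v))
((-32/(-30) + b(1)/(-14)) - 1*27)*(-126 + 38) = ((-32/(-30) + ((⅛)*(-25 - 28*1)/1)/(-14)) - 1*27)*(-126 + 38) = ((-32*(-1/30) + ((⅛)*1*(-25 - 28))*(-1/14)) - 27)*(-88) = ((16/15 + ((⅛)*1*(-53))*(-1/14)) - 27)*(-88) = ((16/15 - 53/8*(-1/14)) - 27)*(-88) = ((16/15 + 53/112) - 27)*(-88) = (2587/1680 - 27)*(-88) = -42773/1680*(-88) = 470503/210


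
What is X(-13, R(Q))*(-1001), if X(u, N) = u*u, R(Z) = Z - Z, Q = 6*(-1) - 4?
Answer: -169169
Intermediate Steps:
Q = -10 (Q = -6 - 4 = -10)
R(Z) = 0
X(u, N) = u**2
X(-13, R(Q))*(-1001) = (-13)**2*(-1001) = 169*(-1001) = -169169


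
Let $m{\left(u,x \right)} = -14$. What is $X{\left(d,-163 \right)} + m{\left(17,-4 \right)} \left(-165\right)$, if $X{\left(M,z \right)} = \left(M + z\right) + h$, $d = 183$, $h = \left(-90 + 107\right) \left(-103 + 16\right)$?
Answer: $851$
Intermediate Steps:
$h = -1479$ ($h = 17 \left(-87\right) = -1479$)
$X{\left(M,z \right)} = -1479 + M + z$ ($X{\left(M,z \right)} = \left(M + z\right) - 1479 = -1479 + M + z$)
$X{\left(d,-163 \right)} + m{\left(17,-4 \right)} \left(-165\right) = \left(-1479 + 183 - 163\right) - -2310 = -1459 + 2310 = 851$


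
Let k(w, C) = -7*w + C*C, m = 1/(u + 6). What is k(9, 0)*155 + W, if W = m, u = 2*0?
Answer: -58589/6 ≈ -9764.8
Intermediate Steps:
u = 0
m = ⅙ (m = 1/(0 + 6) = 1/6 = ⅙ ≈ 0.16667)
W = ⅙ ≈ 0.16667
k(w, C) = C² - 7*w (k(w, C) = -7*w + C² = C² - 7*w)
k(9, 0)*155 + W = (0² - 7*9)*155 + ⅙ = (0 - 63)*155 + ⅙ = -63*155 + ⅙ = -9765 + ⅙ = -58589/6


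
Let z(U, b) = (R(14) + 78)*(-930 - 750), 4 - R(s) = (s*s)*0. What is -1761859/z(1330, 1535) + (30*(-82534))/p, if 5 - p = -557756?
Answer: 641599722499/76837155360 ≈ 8.3501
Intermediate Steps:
p = 557761 (p = 5 - 1*(-557756) = 5 + 557756 = 557761)
R(s) = 4 (R(s) = 4 - s*s*0 = 4 - s²*0 = 4 - 1*0 = 4 + 0 = 4)
z(U, b) = -137760 (z(U, b) = (4 + 78)*(-930 - 750) = 82*(-1680) = -137760)
-1761859/z(1330, 1535) + (30*(-82534))/p = -1761859/(-137760) + (30*(-82534))/557761 = -1761859*(-1/137760) - 2476020*1/557761 = 1761859/137760 - 2476020/557761 = 641599722499/76837155360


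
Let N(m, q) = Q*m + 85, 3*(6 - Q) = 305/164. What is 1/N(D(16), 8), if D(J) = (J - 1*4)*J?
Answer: 41/45837 ≈ 0.00089447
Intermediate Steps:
D(J) = J*(-4 + J) (D(J) = (J - 4)*J = (-4 + J)*J = J*(-4 + J))
Q = 2647/492 (Q = 6 - 305/(3*164) = 6 - 1/3*305/164 = 6 - 305/492 = 2647/492 ≈ 5.3801)
N(m, q) = 85 + 2647*m/492 (N(m, q) = 2647*m/492 + 85 = 85 + 2647*m/492)
1/N(D(16), 8) = 1/(85 + 2647*(16*(-4 + 16))/492) = 1/(85 + 2647*(16*12)/492) = 1/(85 + (2647/492)*192) = 1/(85 + 42352/41) = 1/(45837/41) = 41/45837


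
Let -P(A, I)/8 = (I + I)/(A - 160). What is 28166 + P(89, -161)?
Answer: 1997210/71 ≈ 28130.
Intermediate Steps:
P(A, I) = -16*I/(-160 + A) (P(A, I) = -8*(I + I)/(A - 160) = -8*2*I/(-160 + A) = -16*I/(-160 + A))
28166 + P(89, -161) = 28166 - 16*(-161)/(-160 + 89) = 28166 - 16*(-161)/(-71) = 28166 - 16*(-161)*(-1/71) = 28166 - 2576/71 = 1997210/71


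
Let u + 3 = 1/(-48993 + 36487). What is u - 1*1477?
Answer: -18508881/12506 ≈ -1480.0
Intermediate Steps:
u = -37519/12506 (u = -3 + 1/(-48993 + 36487) = -3 + 1/(-12506) = -3 - 1/12506 = -37519/12506 ≈ -3.0001)
u - 1*1477 = -37519/12506 - 1*1477 = -37519/12506 - 1477 = -18508881/12506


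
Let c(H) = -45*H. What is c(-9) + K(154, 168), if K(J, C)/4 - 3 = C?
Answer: 1089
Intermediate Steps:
K(J, C) = 12 + 4*C
c(-9) + K(154, 168) = -45*(-9) + (12 + 4*168) = 405 + (12 + 672) = 405 + 684 = 1089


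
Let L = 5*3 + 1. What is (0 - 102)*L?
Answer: -1632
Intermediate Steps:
L = 16 (L = 15 + 1 = 16)
(0 - 102)*L = (0 - 102)*16 = -102*16 = -1632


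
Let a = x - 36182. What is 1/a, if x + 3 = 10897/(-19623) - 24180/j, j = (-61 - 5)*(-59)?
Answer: -12735327/460913960338 ≈ -2.7631e-5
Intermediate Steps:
j = 3894 (j = -66*(-59) = 3894)
x = -124358824/12735327 (x = -3 + (10897/(-19623) - 24180/3894) = -3 + (10897*(-1/19623) - 24180*1/3894) = -3 + (-10897/19623 - 4030/649) = -3 - 86152843/12735327 = -124358824/12735327 ≈ -9.7649)
a = -460913960338/12735327 (a = -124358824/12735327 - 36182 = -460913960338/12735327 ≈ -36192.)
1/a = 1/(-460913960338/12735327) = -12735327/460913960338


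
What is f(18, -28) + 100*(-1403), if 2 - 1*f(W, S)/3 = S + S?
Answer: -140126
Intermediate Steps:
f(W, S) = 6 - 6*S (f(W, S) = 6 - 3*(S + S) = 6 - 6*S)
f(18, -28) + 100*(-1403) = (6 - 6*(-28)) + 100*(-1403) = (6 + 168) - 140300 = 174 - 140300 = -140126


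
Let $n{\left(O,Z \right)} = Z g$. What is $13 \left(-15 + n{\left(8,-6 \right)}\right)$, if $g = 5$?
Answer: $-585$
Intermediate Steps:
$n{\left(O,Z \right)} = 5 Z$ ($n{\left(O,Z \right)} = Z 5 = 5 Z$)
$13 \left(-15 + n{\left(8,-6 \right)}\right) = 13 \left(-15 + 5 \left(-6\right)\right) = 13 \left(-15 - 30\right) = 13 \left(-45\right) = -585$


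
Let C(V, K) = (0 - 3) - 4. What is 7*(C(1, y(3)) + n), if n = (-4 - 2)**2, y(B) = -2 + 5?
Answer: 203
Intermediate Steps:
y(B) = 3
C(V, K) = -7 (C(V, K) = -3 - 4 = -7)
n = 36 (n = (-6)**2 = 36)
7*(C(1, y(3)) + n) = 7*(-7 + 36) = 7*29 = 203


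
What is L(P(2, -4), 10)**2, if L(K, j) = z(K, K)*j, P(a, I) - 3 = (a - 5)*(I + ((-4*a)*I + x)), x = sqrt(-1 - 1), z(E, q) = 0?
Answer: 0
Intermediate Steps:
x = I*sqrt(2) (x = sqrt(-2) = I*sqrt(2) ≈ 1.4142*I)
P(a, I) = 3 + (-5 + a)*(I + I*sqrt(2) - 4*I*a) (P(a, I) = 3 + (a - 5)*(I + ((-4*a)*I + I*sqrt(2))) = 3 + (-5 + a)*(I + (-4*I*a + I*sqrt(2))) = 3 + (-5 + a)*(I + (I*sqrt(2) - 4*I*a)) = 3 + (-5 + a)*(I + I*sqrt(2) - 4*I*a))
L(K, j) = 0 (L(K, j) = 0*j = 0)
L(P(2, -4), 10)**2 = 0**2 = 0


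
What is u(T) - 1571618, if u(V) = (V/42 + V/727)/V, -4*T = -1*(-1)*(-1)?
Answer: -47987783243/30534 ≈ -1.5716e+6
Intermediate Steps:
T = ¼ (T = -(-1*(-1))*(-1)/4 = -(-1)/4 = -¼*(-1) = ¼ ≈ 0.25000)
u(V) = 769/30534 (u(V) = (V*(1/42) + V*(1/727))/V = (V/42 + V/727)/V = (769*V/30534)/V = 769/30534)
u(T) - 1571618 = 769/30534 - 1571618 = -47987783243/30534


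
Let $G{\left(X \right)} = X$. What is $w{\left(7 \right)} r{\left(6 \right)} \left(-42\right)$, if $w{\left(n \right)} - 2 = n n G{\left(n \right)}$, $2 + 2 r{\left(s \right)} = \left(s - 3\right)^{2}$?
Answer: $-50715$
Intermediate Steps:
$r{\left(s \right)} = -1 + \frac{\left(-3 + s\right)^{2}}{2}$ ($r{\left(s \right)} = -1 + \frac{\left(s - 3\right)^{2}}{2} = -1 + \frac{\left(-3 + s\right)^{2}}{2}$)
$w{\left(n \right)} = 2 + n^{3}$ ($w{\left(n \right)} = 2 + n n n = 2 + n^{2} n = 2 + n^{3}$)
$w{\left(7 \right)} r{\left(6 \right)} \left(-42\right) = \left(2 + 7^{3}\right) \left(-1 + \frac{\left(-3 + 6\right)^{2}}{2}\right) \left(-42\right) = \left(2 + 343\right) \left(-1 + \frac{3^{2}}{2}\right) \left(-42\right) = 345 \left(-1 + \frac{1}{2} \cdot 9\right) \left(-42\right) = 345 \left(-1 + \frac{9}{2}\right) \left(-42\right) = 345 \cdot \frac{7}{2} \left(-42\right) = \frac{2415}{2} \left(-42\right) = -50715$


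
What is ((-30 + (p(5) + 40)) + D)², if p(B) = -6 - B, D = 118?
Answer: 13689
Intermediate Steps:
((-30 + (p(5) + 40)) + D)² = ((-30 + ((-6 - 1*5) + 40)) + 118)² = ((-30 + ((-6 - 5) + 40)) + 118)² = ((-30 + (-11 + 40)) + 118)² = ((-30 + 29) + 118)² = (-1 + 118)² = 117² = 13689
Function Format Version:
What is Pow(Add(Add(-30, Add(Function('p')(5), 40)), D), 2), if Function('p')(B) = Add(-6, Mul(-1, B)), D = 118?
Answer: 13689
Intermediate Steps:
Pow(Add(Add(-30, Add(Function('p')(5), 40)), D), 2) = Pow(Add(Add(-30, Add(Add(-6, Mul(-1, 5)), 40)), 118), 2) = Pow(Add(Add(-30, Add(Add(-6, -5), 40)), 118), 2) = Pow(Add(Add(-30, Add(-11, 40)), 118), 2) = Pow(Add(Add(-30, 29), 118), 2) = Pow(Add(-1, 118), 2) = Pow(117, 2) = 13689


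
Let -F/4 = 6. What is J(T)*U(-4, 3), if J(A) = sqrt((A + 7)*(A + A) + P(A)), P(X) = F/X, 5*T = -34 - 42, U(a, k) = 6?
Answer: 6*sqrt(2264002)/95 ≈ 95.031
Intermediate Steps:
F = -24 (F = -4*6 = -24)
T = -76/5 (T = (-34 - 42)/5 = (1/5)*(-76) = -76/5 ≈ -15.200)
P(X) = -24/X
J(A) = sqrt(-24/A + 2*A*(7 + A)) (J(A) = sqrt((A + 7)*(A + A) - 24/A) = sqrt((7 + A)*(2*A) - 24/A) = sqrt(2*A*(7 + A) - 24/A) = sqrt(-24/A + 2*A*(7 + A)))
J(T)*U(-4, 3) = (sqrt(2)*sqrt(-12/(-76/5) - 76*(7 - 76/5)/5))*6 = (sqrt(2)*sqrt(-12*(-5/76) - 76/5*(-41/5)))*6 = (sqrt(2)*sqrt(15/19 + 3116/25))*6 = (sqrt(2)*sqrt(59579/475))*6 = (sqrt(2)*(sqrt(1132001)/95))*6 = (sqrt(2264002)/95)*6 = 6*sqrt(2264002)/95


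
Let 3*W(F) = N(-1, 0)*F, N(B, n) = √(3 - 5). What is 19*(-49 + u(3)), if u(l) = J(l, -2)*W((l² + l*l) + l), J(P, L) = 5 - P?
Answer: -931 + 266*I*√2 ≈ -931.0 + 376.18*I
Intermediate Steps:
N(B, n) = I*√2 (N(B, n) = √(-2) = I*√2)
W(F) = I*F*√2/3 (W(F) = ((I*√2)*F)/3 = (I*F*√2)/3 = I*F*√2/3)
u(l) = I*√2*(5 - l)*(l + 2*l²)/3 (u(l) = (5 - l)*(I*((l² + l*l) + l)*√2/3) = (5 - l)*(I*((l² + l²) + l)*√2/3) = (5 - l)*(I*(2*l² + l)*√2/3) = (5 - l)*(I*(l + 2*l²)*√2/3) = (5 - l)*(I*√2*(l + 2*l²)/3) = I*√2*(5 - l)*(l + 2*l²)/3)
19*(-49 + u(3)) = 19*(-49 - ⅓*I*3*√2*(1 + 2*3)*(-5 + 3)) = 19*(-49 - ⅓*I*3*√2*(1 + 6)*(-2)) = 19*(-49 - ⅓*I*3*√2*7*(-2)) = 19*(-49 + 14*I*√2) = -931 + 266*I*√2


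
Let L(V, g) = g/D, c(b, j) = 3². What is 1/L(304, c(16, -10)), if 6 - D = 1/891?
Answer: 5345/8019 ≈ 0.66654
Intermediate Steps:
D = 5345/891 (D = 6 - 1/891 = 5345/891 ≈ 5.9989)
c(b, j) = 9
L(V, g) = 891*g/5345 (L(V, g) = g/(5345/891) = g*(891/5345) = 891*g/5345)
1/L(304, c(16, -10)) = 1/((891/5345)*9) = 1/(8019/5345) = 5345/8019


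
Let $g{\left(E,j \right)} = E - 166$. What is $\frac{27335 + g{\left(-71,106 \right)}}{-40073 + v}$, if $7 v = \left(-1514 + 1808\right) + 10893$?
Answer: $- \frac{94843}{134662} \approx -0.7043$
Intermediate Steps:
$v = \frac{11187}{7}$ ($v = \frac{\left(-1514 + 1808\right) + 10893}{7} = \frac{294 + 10893}{7} = \frac{1}{7} \cdot 11187 = \frac{11187}{7} \approx 1598.1$)
$g{\left(E,j \right)} = -166 + E$ ($g{\left(E,j \right)} = E - 166 = -166 + E$)
$\frac{27335 + g{\left(-71,106 \right)}}{-40073 + v} = \frac{27335 - 237}{-40073 + \frac{11187}{7}} = \frac{27335 - 237}{- \frac{269324}{7}} = 27098 \left(- \frac{7}{269324}\right) = - \frac{94843}{134662}$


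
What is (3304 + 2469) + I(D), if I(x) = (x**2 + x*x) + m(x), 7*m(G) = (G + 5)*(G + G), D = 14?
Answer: 6241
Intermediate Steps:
m(G) = 2*G*(5 + G)/7 (m(G) = ((G + 5)*(G + G))/7 = ((5 + G)*(2*G))/7 = (2*G*(5 + G))/7 = 2*G*(5 + G)/7)
I(x) = 2*x**2 + 2*x*(5 + x)/7 (I(x) = (x**2 + x*x) + 2*x*(5 + x)/7 = (x**2 + x**2) + 2*x*(5 + x)/7 = 2*x**2 + 2*x*(5 + x)/7)
(3304 + 2469) + I(D) = (3304 + 2469) + (2/7)*14*(5 + 8*14) = 5773 + (2/7)*14*(5 + 112) = 5773 + (2/7)*14*117 = 5773 + 468 = 6241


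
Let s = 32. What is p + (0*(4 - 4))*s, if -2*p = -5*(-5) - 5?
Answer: -10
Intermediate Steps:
p = -10 (p = -(-5*(-5) - 5)/2 = -(25 - 5)/2 = -½*20 = -10)
p + (0*(4 - 4))*s = -10 + (0*(4 - 4))*32 = -10 + (0*0)*32 = -10 + 0*32 = -10 + 0 = -10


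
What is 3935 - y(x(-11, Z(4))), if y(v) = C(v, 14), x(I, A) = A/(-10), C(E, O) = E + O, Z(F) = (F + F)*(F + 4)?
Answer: 19637/5 ≈ 3927.4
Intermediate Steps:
Z(F) = 2*F*(4 + F) (Z(F) = (2*F)*(4 + F) = 2*F*(4 + F))
x(I, A) = -A/10 (x(I, A) = A*(-1/10) = -A/10)
y(v) = 14 + v (y(v) = v + 14 = 14 + v)
3935 - y(x(-11, Z(4))) = 3935 - (14 - 4*(4 + 4)/5) = 3935 - (14 - 4*8/5) = 3935 - (14 - 1/10*64) = 3935 - (14 - 32/5) = 3935 - 1*38/5 = 3935 - 38/5 = 19637/5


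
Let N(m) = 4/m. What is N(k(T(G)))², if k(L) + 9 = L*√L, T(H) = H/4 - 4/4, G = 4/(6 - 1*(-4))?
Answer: 160000/(81*(100 + 3*I*√10)²) ≈ 0.19228 - 0.036813*I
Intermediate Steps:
G = ⅖ (G = 4/(6 + 4) = 4/10 = 4*(⅒) = ⅖ ≈ 0.40000)
T(H) = -1 + H/4 (T(H) = H*(¼) - 4*¼ = H/4 - 1 = -1 + H/4)
k(L) = -9 + L^(3/2) (k(L) = -9 + L*√L = -9 + L^(3/2))
N(k(T(G)))² = (4/(-9 + (-1 + (¼)*(⅖))^(3/2)))² = (4/(-9 + (-1 + ⅒)^(3/2)))² = (4/(-9 + (-9/10)^(3/2)))² = (4/(-9 - 27*I*√10/100))² = 16/(-9 - 27*I*√10/100)²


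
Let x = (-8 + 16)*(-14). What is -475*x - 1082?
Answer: 52118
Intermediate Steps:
x = -112 (x = 8*(-14) = -112)
-475*x - 1082 = -475*(-112) - 1082 = 53200 - 1082 = 52118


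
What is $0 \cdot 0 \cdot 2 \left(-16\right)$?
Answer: $0$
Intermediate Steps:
$0 \cdot 0 \cdot 2 \left(-16\right) = 0 \cdot 0 \left(-16\right) = 0 \left(-16\right) = 0$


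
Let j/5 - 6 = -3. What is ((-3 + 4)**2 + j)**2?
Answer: 256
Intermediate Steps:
j = 15 (j = 30 + 5*(-3) = 30 - 15 = 15)
((-3 + 4)**2 + j)**2 = ((-3 + 4)**2 + 15)**2 = (1**2 + 15)**2 = (1 + 15)**2 = 16**2 = 256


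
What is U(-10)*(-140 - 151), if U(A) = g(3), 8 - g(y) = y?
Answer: -1455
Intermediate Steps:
g(y) = 8 - y
U(A) = 5 (U(A) = 8 - 1*3 = 8 - 3 = 5)
U(-10)*(-140 - 151) = 5*(-140 - 151) = 5*(-291) = -1455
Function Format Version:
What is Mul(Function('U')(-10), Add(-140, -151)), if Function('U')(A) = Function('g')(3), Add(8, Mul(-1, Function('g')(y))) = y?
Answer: -1455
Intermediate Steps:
Function('g')(y) = Add(8, Mul(-1, y))
Function('U')(A) = 5 (Function('U')(A) = Add(8, Mul(-1, 3)) = Add(8, -3) = 5)
Mul(Function('U')(-10), Add(-140, -151)) = Mul(5, Add(-140, -151)) = Mul(5, -291) = -1455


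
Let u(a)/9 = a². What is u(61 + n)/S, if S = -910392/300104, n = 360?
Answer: -2849503557/5419 ≈ -5.2584e+5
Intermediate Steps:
S = -16257/5359 (S = -910392*1/300104 = -16257/5359 ≈ -3.0336)
u(a) = 9*a²
u(61 + n)/S = (9*(61 + 360)²)/(-16257/5359) = (9*421²)*(-5359/16257) = (9*177241)*(-5359/16257) = 1595169*(-5359/16257) = -2849503557/5419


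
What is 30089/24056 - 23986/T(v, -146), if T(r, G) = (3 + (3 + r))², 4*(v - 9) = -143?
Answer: -9024832335/165721784 ≈ -54.458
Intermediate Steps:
v = -107/4 (v = 9 + (¼)*(-143) = 9 - 143/4 = -107/4 ≈ -26.750)
T(r, G) = (6 + r)²
30089/24056 - 23986/T(v, -146) = 30089/24056 - 23986/(6 - 107/4)² = 30089*(1/24056) - 23986/((-83/4)²) = 30089/24056 - 23986/6889/16 = 30089/24056 - 23986*16/6889 = 30089/24056 - 383776/6889 = -9024832335/165721784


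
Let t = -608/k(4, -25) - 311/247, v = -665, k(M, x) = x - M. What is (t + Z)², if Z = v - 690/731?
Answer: 11450091936687208704/27417298239409 ≈ 4.1762e+5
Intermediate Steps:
Z = -486805/731 (Z = -665 - 690/731 = -486805/731 ≈ -665.94)
t = 141157/7163 (t = -608/(-25 - 1*4) - 311/247 = -608/(-25 - 4) - 311*1/247 = -608/(-29) - 311/247 = -608*(-1/29) - 311/247 = 608/29 - 311/247 = 141157/7163 ≈ 19.706)
(t + Z)² = (141157/7163 - 486805/731)² = (-3383798448/5236153)² = 11450091936687208704/27417298239409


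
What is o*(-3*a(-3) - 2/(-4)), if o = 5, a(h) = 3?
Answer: -85/2 ≈ -42.500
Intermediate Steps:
o*(-3*a(-3) - 2/(-4)) = 5*(-3*3 - 2/(-4)) = 5*(-9 - 2*(-¼)) = 5*(-9 + ½) = 5*(-17/2) = -85/2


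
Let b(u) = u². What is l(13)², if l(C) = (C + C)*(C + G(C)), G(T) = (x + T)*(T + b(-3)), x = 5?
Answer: 113081956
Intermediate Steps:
G(T) = (5 + T)*(9 + T) (G(T) = (5 + T)*(T + (-3)²) = (5 + T)*(T + 9) = (5 + T)*(9 + T))
l(C) = 2*C*(45 + C² + 15*C) (l(C) = (C + C)*(C + (45 + C² + 14*C)) = (2*C)*(45 + C² + 15*C) = 2*C*(45 + C² + 15*C))
l(13)² = (2*13*(45 + 13² + 15*13))² = (2*13*(45 + 169 + 195))² = (2*13*409)² = 10634² = 113081956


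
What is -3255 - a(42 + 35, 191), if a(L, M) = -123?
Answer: -3132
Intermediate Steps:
-3255 - a(42 + 35, 191) = -3255 - 1*(-123) = -3255 + 123 = -3132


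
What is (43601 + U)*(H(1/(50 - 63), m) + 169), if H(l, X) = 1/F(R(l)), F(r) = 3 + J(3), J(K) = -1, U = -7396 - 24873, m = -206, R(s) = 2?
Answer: 1920774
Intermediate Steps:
U = -32269
F(r) = 2 (F(r) = 3 - 1 = 2)
H(l, X) = ½ (H(l, X) = 1/2 = ½)
(43601 + U)*(H(1/(50 - 63), m) + 169) = (43601 - 32269)*(½ + 169) = 11332*(339/2) = 1920774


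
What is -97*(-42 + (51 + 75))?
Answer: -8148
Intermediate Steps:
-97*(-42 + (51 + 75)) = -97*(-42 + 126) = -97*84 = -8148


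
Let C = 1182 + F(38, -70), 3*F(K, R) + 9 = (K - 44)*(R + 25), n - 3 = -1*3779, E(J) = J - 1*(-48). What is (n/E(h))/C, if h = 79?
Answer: -3776/161163 ≈ -0.023430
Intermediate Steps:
E(J) = 48 + J (E(J) = J + 48 = 48 + J)
n = -3776 (n = 3 - 1*3779 = 3 - 3779 = -3776)
F(K, R) = -3 + (-44 + K)*(25 + R)/3 (F(K, R) = -3 + ((K - 44)*(R + 25))/3 = -3 + ((-44 + K)*(25 + R))/3 = -3 + (-44 + K)*(25 + R)/3)
C = 1269 (C = 1182 + (-1109/3 - 44/3*(-70) + (25/3)*38 + (1/3)*38*(-70)) = 1182 + (-1109/3 + 3080/3 + 950/3 - 2660/3) = 1182 + 87 = 1269)
(n/E(h))/C = -3776/(48 + 79)/1269 = -3776/127*(1/1269) = -3776*1/127*(1/1269) = -3776/127*1/1269 = -3776/161163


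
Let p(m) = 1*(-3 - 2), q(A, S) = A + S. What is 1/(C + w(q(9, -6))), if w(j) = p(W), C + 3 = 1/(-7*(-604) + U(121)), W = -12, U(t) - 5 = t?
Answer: -4354/34831 ≈ -0.12500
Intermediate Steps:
U(t) = 5 + t
p(m) = -5 (p(m) = 1*(-5) = -5)
C = -13061/4354 (C = -3 + 1/(-7*(-604) + (5 + 121)) = -3 + 1/(4228 + 126) = -3 + 1/4354 = -13061/4354 ≈ -2.9998)
w(j) = -5
1/(C + w(q(9, -6))) = 1/(-13061/4354 - 5) = 1/(-34831/4354) = -4354/34831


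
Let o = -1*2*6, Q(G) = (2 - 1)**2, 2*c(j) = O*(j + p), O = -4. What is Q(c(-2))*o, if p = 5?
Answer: -12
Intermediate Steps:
c(j) = -10 - 2*j (c(j) = (-4*(j + 5))/2 = (-4*(5 + j))/2 = (-20 - 4*j)/2 = -10 - 2*j)
Q(G) = 1 (Q(G) = 1**2 = 1)
o = -12 (o = -2*6 = -12)
Q(c(-2))*o = 1*(-12) = -12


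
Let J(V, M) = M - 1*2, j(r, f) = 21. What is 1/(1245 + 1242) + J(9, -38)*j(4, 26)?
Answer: -2089079/2487 ≈ -840.00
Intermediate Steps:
J(V, M) = -2 + M (J(V, M) = M - 2 = -2 + M)
1/(1245 + 1242) + J(9, -38)*j(4, 26) = 1/(1245 + 1242) + (-2 - 38)*21 = 1/2487 - 40*21 = 1/2487 - 840 = -2089079/2487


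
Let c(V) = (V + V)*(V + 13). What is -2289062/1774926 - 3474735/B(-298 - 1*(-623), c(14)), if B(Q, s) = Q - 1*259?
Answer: -93447705647/1774926 ≈ -52649.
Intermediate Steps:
c(V) = 2*V*(13 + V) (c(V) = (2*V)*(13 + V) = 2*V*(13 + V))
B(Q, s) = -259 + Q (B(Q, s) = Q - 259 = -259 + Q)
-2289062/1774926 - 3474735/B(-298 - 1*(-623), c(14)) = -2289062/1774926 - 3474735/(-259 + (-298 - 1*(-623))) = -2289062*1/1774926 - 3474735/(-259 + (-298 + 623)) = -1144531/887463 - 3474735/(-259 + 325) = -1144531/887463 - 3474735/66 = -1144531/887463 - 3474735*1/66 = -1144531/887463 - 105295/2 = -93447705647/1774926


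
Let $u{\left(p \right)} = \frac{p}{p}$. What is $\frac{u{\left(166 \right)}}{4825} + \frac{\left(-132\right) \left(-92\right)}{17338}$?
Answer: $\frac{29306069}{41827925} \approx 0.70063$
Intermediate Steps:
$u{\left(p \right)} = 1$
$\frac{u{\left(166 \right)}}{4825} + \frac{\left(-132\right) \left(-92\right)}{17338} = 1 \cdot \frac{1}{4825} + \frac{\left(-132\right) \left(-92\right)}{17338} = 1 \cdot \frac{1}{4825} + 12144 \cdot \frac{1}{17338} = \frac{1}{4825} + \frac{6072}{8669} = \frac{29306069}{41827925}$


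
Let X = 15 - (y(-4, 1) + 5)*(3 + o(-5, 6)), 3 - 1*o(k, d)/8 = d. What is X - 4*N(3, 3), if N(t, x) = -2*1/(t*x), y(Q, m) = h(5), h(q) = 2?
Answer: 1466/9 ≈ 162.89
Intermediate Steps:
y(Q, m) = 2
o(k, d) = 24 - 8*d
N(t, x) = -2/(t*x)
X = 162 (X = 15 - (2 + 5)*(3 + (24 - 8*6)) = 15 - 7*(3 + (24 - 48)) = 15 - 7*(3 - 24) = 15 - 7*(-21) = 15 - 1*(-147) = 15 + 147 = 162)
X - 4*N(3, 3) = 162 - (-8)/(3*3) = 162 - 4*(-2/9) = 162 + 8/9 = 1466/9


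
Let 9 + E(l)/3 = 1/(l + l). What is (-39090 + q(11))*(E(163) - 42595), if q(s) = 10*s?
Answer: 270809047810/163 ≈ 1.6614e+9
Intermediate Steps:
E(l) = -27 + 3/(2*l) (E(l) = -27 + 3/(l + l) = -27 + 3/((2*l)) = -27 + 3*(1/(2*l)) = -27 + 3/(2*l))
(-39090 + q(11))*(E(163) - 42595) = (-39090 + 10*11)*((-27 + (3/2)/163) - 42595) = (-39090 + 110)*((-27 + (3/2)*(1/163)) - 42595) = -38980*((-27 + 3/326) - 42595) = -38980*(-8799/326 - 42595) = -38980*(-13894769/326) = 270809047810/163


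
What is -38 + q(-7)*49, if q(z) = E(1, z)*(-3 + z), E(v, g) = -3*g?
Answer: -10328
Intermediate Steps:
q(z) = -3*z*(-3 + z) (q(z) = (-3*z)*(-3 + z) = -3*z*(-3 + z))
-38 + q(-7)*49 = -38 + (3*(-7)*(3 - 1*(-7)))*49 = -38 + (3*(-7)*(3 + 7))*49 = -38 + (3*(-7)*10)*49 = -38 - 210*49 = -38 - 10290 = -10328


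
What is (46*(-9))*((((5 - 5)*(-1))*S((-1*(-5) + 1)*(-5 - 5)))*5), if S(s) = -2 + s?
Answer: 0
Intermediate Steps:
(46*(-9))*((((5 - 5)*(-1))*S((-1*(-5) + 1)*(-5 - 5)))*5) = (46*(-9))*((((5 - 5)*(-1))*(-2 + (-1*(-5) + 1)*(-5 - 5)))*5) = -414*(0*(-1))*(-2 + (5 + 1)*(-10))*5 = -414*0*(-2 + 6*(-10))*5 = -414*0*(-2 - 60)*5 = -414*0*(-62)*5 = -0*5 = -414*0 = 0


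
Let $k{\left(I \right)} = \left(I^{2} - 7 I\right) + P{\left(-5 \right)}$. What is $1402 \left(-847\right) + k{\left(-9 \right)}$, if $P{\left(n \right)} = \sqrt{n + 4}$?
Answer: $-1187350 + i \approx -1.1874 \cdot 10^{6} + 1.0 i$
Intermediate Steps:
$P{\left(n \right)} = \sqrt{4 + n}$
$k{\left(I \right)} = i + I^{2} - 7 I$ ($k{\left(I \right)} = \left(I^{2} - 7 I\right) + \sqrt{4 - 5} = \left(I^{2} - 7 I\right) + \sqrt{-1} = \left(I^{2} - 7 I\right) + i = i + I^{2} - 7 I$)
$1402 \left(-847\right) + k{\left(-9 \right)} = 1402 \left(-847\right) + \left(i + \left(-9\right)^{2} - -63\right) = -1187494 + \left(i + 81 + 63\right) = -1187494 + \left(144 + i\right) = -1187350 + i$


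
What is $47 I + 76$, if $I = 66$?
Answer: $3178$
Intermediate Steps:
$47 I + 76 = 47 \cdot 66 + 76 = 3102 + 76 = 3178$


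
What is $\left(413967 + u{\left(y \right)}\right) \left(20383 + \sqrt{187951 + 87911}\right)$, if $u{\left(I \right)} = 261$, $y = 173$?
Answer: $8443209324 + 414228 \sqrt{275862} \approx 8.6608 \cdot 10^{9}$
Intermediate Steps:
$\left(413967 + u{\left(y \right)}\right) \left(20383 + \sqrt{187951 + 87911}\right) = \left(413967 + 261\right) \left(20383 + \sqrt{187951 + 87911}\right) = 414228 \left(20383 + \sqrt{275862}\right) = 8443209324 + 414228 \sqrt{275862}$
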